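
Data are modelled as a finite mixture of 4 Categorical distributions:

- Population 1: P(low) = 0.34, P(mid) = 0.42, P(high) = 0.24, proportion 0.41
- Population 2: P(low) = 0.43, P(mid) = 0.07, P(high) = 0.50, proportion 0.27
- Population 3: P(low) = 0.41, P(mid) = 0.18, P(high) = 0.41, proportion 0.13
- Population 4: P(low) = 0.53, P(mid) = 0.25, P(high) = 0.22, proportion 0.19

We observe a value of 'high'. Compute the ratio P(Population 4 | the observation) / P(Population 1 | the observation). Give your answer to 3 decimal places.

Only the two components matter; the odds are (π_i f_i(x)) / (π_j f_j(x)).
Component likelihoods at x = 'high':
  L_1 = 0.24
  L_2 = 0.5
  L_3 = 0.41
  L_4 = 0.22
Odds = (0.19/0.41) × (0.22/0.24) = 0.463415 × 0.916667 ≈ 0.425

0.425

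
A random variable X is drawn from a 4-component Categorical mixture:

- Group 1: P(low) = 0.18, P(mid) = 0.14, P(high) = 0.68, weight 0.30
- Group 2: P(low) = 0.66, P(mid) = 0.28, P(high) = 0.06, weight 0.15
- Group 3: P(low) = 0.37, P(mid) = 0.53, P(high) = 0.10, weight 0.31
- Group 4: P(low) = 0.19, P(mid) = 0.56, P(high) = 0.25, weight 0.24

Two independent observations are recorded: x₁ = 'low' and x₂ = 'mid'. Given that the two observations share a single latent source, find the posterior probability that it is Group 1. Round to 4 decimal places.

0.0622

Posterior ∝ prior × likelihood, so P(k | x) ∝ π_k f_k(x); normalise over all components.
Since both observations come from the same component, the likelihood for component k is f_k(x₁)·f_k(x₂).
  p_1 = [0.18] × [0.14] = 0.0252
  p_2 = [0.66] × [0.28] = 0.1848
  p_3 = [0.37] × [0.53] = 0.1961
  p_4 = [0.19] × [0.56] = 0.1064
Weight by the priors:
  π_1·p_1 = 0.30 × 0.0252 = 0.00756
  π_2·p_2 = 0.15 × 0.1848 = 0.02772
  π_3·p_3 = 0.31 × 0.1961 = 0.060791
  π_4·p_4 = 0.24 × 0.1064 = 0.025536
Normaliser: 0.00756 + 0.02772 + 0.060791 + 0.025536 = 0.121607
P(Group 1 | data) ≈ 0.0622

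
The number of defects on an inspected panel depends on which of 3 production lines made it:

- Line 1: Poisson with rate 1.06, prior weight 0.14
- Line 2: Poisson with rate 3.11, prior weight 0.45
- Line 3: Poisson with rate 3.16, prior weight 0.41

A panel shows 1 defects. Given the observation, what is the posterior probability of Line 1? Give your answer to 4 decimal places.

0.3046

By Bayes' theorem, P(k | x) = π_k f_k(x) / Σ_j π_j f_j(x).
Evaluate each component's likelihood at the observed value:
  f_1 = 0.367243
  f_2 = 0.138709
  f_3 = 0.134065
Unnormalised posteriors:
  π_1·f_1 = 0.14 × 0.367243 = 0.051414
  π_2·f_2 = 0.45 × 0.138709 = 0.062419
  π_3·f_3 = 0.41 × 0.134065 = 0.0549668
Sum: 0.051414 + 0.062419 + 0.0549668 = 0.1688
So the posterior for Line 1 is 0.051414 / 0.1688 ≈ 0.3046.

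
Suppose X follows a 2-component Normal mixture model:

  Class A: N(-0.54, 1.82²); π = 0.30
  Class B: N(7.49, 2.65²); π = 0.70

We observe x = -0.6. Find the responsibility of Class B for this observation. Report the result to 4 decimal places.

0.0150

P(component k | x) = P(Z=k)·f_k(x) / marginal(x), where marginal(x) = Σ_j P(Z=j)·f_j(x).
Component likelihoods at x = -0.6:
  p_A = 0.21908
  p_B = 0.00142528
Prior × likelihood for each component:
  P(Z=A)·p_A = 0.30 × 0.21908 = 0.065724
  P(Z=B)·p_B = 0.70 × 0.00142528 = 0.000997699
Marginal: 0.065724 + 0.000997699 = 0.0667217
So the posterior for Class B is 0.000997699 / 0.0667217 ≈ 0.0150.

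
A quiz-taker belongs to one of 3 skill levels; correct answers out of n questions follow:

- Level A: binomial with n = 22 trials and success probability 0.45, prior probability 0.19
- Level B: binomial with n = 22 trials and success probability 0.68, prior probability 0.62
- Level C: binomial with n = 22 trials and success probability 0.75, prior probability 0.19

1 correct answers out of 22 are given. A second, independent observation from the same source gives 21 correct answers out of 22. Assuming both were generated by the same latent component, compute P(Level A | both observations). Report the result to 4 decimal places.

Posterior ∝ prior × likelihood, so P(k | x) ∝ π_k f_k(x); normalise over all components.
Since both observations come from the same component, the likelihood for component k is f_k(x₁)·f_k(x₂).
  p_A = [C(22,1)·0.45^1·0.55^21 = 22·0.45·3.52871e-06 = 3.49343e-05] × [6.31318e-07] = 2.20546e-11
  p_B = [C(22,1)·0.68^1·0.32^21 = 22·0.68·4.05648e-11 = 6.0685e-10] × [0.00213924] = 1.2982e-12
  p_C = [C(22,1)·0.75^1·0.25^21 = 22·0.75·2.27374e-13 = 3.75167e-12] × [0.0130812] = 4.90765e-14
Prior × likelihood for each component:
  π_A·p_A = 0.19 × 2.20546e-11 = 4.19038e-12
  π_B·p_B = 0.62 × 1.2982e-12 = 8.04883e-13
  π_C·p_C = 0.19 × 4.90765e-14 = 9.32453e-15
Sum: 4.19038e-12 + 8.04883e-13 + 9.32453e-15 = 5.00459e-12
P(Level A | x₁,x₂) ≈ 0.8373

0.8373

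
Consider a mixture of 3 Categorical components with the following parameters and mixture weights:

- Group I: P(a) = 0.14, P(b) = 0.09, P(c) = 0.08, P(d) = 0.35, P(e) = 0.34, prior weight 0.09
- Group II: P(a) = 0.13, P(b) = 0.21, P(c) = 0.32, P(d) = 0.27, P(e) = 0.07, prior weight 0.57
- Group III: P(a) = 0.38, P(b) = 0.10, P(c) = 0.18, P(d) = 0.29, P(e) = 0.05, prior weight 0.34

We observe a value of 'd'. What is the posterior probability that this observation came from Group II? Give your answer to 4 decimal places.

By Bayes' theorem, P(k | x) = π_k f_k(x) / Σ_j π_j f_j(x).
Evaluate each component's likelihood at the observed value:
  f_I = P(d | comp) = 0.35
  f_II = P(d | comp) = 0.27
  f_III = P(d | comp) = 0.29
Prior × likelihood for each component:
  π_I·f_I = 0.09 × 0.35 = 0.0315
  π_II·f_II = 0.57 × 0.27 = 0.1539
  π_III·f_III = 0.34 × 0.29 = 0.0986
Evidence: 0.0315 + 0.1539 + 0.0986 = 0.284
P(Group II | 'd') ≈ 0.5419

0.5419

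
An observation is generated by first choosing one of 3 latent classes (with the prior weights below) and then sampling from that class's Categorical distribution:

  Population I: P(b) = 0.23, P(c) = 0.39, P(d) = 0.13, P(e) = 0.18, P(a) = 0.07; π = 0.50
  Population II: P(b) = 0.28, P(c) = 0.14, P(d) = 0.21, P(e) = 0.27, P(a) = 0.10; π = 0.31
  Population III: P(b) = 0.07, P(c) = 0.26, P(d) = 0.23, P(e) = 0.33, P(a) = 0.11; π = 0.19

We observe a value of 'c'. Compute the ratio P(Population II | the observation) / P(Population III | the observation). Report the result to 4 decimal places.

0.8785

Posterior odds = (w_i f_i(x)) / (w_j f_j(x)); the normalising sum cancels.
Evaluate each component's likelihood at the observed value:
  L_I = P(c | comp) = 0.39
  L_II = P(c | comp) = 0.14
  L_III = P(c | comp) = 0.26
0.0434 / 0.0494 ≈ 0.8785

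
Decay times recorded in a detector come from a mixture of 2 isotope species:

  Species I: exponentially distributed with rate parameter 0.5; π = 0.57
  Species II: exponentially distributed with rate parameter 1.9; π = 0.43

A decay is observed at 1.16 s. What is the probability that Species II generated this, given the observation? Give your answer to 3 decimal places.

0.361

The responsibility of component k is P(Z=k) f_k(x) divided by Σ_j P(Z=j) f_j(x).
Exponential densities:
  p_I = 0.5·e^(−0.5·1.16) = 0.5·e^(−0.5800) = 0.279949
  p_II = 1.9·e^(−1.9·1.16) = 1.9·e^(−2.2040) = 0.209686
Weight by the priors:
  P(Z=I)·p_I = 0.57 × 0.279949 = 0.159571
  P(Z=II)·p_II = 0.43 × 0.209686 = 0.0901648
Marginal: 0.159571 + 0.0901648 = 0.249736
So the posterior for Species II is 0.0901648 / 0.249736 ≈ 0.361.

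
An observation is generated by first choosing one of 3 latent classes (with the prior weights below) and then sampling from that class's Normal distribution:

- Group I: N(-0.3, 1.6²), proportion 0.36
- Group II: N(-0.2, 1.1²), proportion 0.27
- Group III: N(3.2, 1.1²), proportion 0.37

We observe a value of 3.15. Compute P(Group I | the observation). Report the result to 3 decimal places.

By Bayes' theorem, P(k | x) = w_k f_k(x) / Σ_j w_j f_j(x).
Component likelihoods at x = 3.15:
  f_I = (1/(1.6·√(2π)))·exp(−(3.15−-0.3)²/(2·1.6²)) = 0.249339·exp(-2.32471) = 0.0243884
  f_II = (1/(1.1·√(2π)))·exp(−(3.15−-0.2)²/(2·1.1²)) = 0.362675·exp(-4.63740) = 0.00351173
  f_III = (1/(1.1·√(2π)))·exp(−(3.15−3.2)²/(2·1.1²)) = 0.362675·exp(-0.00103) = 0.3623
Prior × likelihood for each component:
  w_I·f_I = 0.36 × 0.0243884 = 0.00877981
  w_II·f_II = 0.27 × 0.00351173 = 0.000948168
  w_III·f_III = 0.37 × 0.3623 = 0.134051
Marginal: 0.00877981 + 0.000948168 + 0.134051 = 0.143779
So the posterior for Group I is 0.00877981 / 0.143779 ≈ 0.061.

0.061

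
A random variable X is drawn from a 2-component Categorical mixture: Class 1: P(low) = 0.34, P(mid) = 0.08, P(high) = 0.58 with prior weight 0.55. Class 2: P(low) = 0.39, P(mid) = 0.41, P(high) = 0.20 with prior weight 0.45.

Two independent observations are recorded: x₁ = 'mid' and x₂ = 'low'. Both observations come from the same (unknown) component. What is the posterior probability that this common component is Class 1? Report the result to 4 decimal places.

0.1721

Apply Bayes' rule: the posterior for each component is proportional to its prior times its likelihood at x.
Since both observations come from the same component, the likelihood for component k is f_k(x₁)·f_k(x₂).
  p_1 = [P(mid | comp) = 0.08] × [0.34] = 0.0272
  p_2 = [P(mid | comp) = 0.41] × [0.39] = 0.1599
Prior × likelihood for each component:
  π_1·p_1 = 0.55 × 0.0272 = 0.01496
  π_2·p_2 = 0.45 × 0.1599 = 0.071955
Sum: 0.01496 + 0.071955 = 0.086915
P(Class 1 | x₁, x₂) = 0.01496 / 0.086915 ≈ 0.1721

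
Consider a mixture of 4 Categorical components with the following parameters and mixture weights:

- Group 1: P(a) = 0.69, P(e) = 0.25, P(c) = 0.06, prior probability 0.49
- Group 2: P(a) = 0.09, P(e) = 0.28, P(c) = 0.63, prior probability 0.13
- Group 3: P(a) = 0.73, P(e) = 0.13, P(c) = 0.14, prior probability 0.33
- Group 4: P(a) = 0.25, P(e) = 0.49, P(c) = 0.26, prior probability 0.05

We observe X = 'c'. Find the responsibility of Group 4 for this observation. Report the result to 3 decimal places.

0.076

By Bayes' theorem, P(k | x) = P(Z=k) f_k(x) / Σ_j P(Z=j) f_j(x).
Categorical probabilities:
  L_1 = P(c | comp) = 0.06
  L_2 = P(c | comp) = 0.63
  L_3 = P(c | comp) = 0.14
  L_4 = P(c | comp) = 0.26
Unnormalised posteriors:
  P(Z=1)·L_1 = 0.49 × 0.06 = 0.0294
  P(Z=2)·L_2 = 0.13 × 0.63 = 0.0819
  P(Z=3)·L_3 = 0.33 × 0.14 = 0.0462
  P(Z=4)·L_4 = 0.05 × 0.26 = 0.013
Marginal: 0.0294 + 0.0819 + 0.0462 + 0.013 = 0.1705
So the posterior for Group 4 is 0.013 / 0.1705 ≈ 0.076.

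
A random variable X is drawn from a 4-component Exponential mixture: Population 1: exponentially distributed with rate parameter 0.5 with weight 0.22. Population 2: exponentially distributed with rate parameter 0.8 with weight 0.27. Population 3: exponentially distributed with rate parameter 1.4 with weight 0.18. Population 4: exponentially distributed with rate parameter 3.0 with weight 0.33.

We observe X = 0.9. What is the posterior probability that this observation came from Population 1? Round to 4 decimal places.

0.2239

P(component k | x) = P(Z=k)·f_k(x) / marginal(x), where marginal(x) = Σ_j P(Z=j)·f_j(x).
Component likelihoods at x = 0.9:
  f_1 = 0.5·e^(−0.5·0.9) = 0.5·e^(−0.4500) = 0.318814
  f_2 = 0.8·e^(−0.8·0.9) = 0.8·e^(−0.7200) = 0.389402
  f_3 = 1.4·e^(−1.4·0.9) = 1.4·e^(−1.2600) = 0.397116
  f_4 = 3.0·e^(−3.0·0.9) = 3.0·e^(−2.7000) = 0.201617
Multiply by the mixture weights:
  P(Z=1)·f_1 = 0.22 × 0.318814 = 0.0701391
  P(Z=2)·f_2 = 0.27 × 0.389402 = 0.105138
  P(Z=3)·f_3 = 0.18 × 0.397116 = 0.0714808
  P(Z=4)·f_4 = 0.33 × 0.201617 = 0.0665335
Normaliser: 0.0701391 + 0.105138 + 0.0714808 + 0.0665335 = 0.313292
So the posterior for Population 1 is 0.0701391 / 0.313292 ≈ 0.2239.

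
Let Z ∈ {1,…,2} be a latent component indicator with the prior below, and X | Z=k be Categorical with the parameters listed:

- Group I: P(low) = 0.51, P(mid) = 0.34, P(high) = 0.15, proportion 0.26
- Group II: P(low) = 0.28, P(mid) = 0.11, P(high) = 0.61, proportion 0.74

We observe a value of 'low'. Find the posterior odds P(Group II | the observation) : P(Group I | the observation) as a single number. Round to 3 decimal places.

Only the two components matter; the odds are (π_i f_i(x)) / (π_j f_j(x)).
Evaluate each component's likelihood at the observed value:
  L_I = 0.51
  L_II = 0.28
0.2072 / 0.1326 ≈ 1.563

1.563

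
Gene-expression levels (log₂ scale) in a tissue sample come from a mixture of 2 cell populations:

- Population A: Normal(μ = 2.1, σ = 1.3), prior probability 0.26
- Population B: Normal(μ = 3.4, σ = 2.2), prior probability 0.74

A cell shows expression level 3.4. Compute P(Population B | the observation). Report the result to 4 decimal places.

The responsibility of component k is P(Z=k) f_k(x) divided by Σ_j P(Z=j) f_j(x).
Component likelihoods at x = 3.4:
  L_A = 0.186131
  L_B = 0.181337
Multiply by the mixture weights:
  P(Z=A)·L_A = 0.26 × 0.186131 = 0.0483941
  P(Z=B)·L_B = 0.74 × 0.181337 = 0.13419
Denominator: 0.0483941 + 0.13419 = 0.182584
So the posterior for Population B is 0.13419 / 0.182584 ≈ 0.7349.

0.7349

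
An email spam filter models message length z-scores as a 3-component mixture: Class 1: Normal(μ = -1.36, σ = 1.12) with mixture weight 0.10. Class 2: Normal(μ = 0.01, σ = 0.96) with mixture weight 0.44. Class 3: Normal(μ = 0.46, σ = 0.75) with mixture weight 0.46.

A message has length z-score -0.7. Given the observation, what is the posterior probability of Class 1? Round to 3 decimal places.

By Bayes' theorem, P(k | x) = π_k f_k(x) / Σ_j π_j f_j(x).
Normal densities:
  f_1 = 0.299424
  f_2 = 0.316128
  f_3 = 0.16084
Unnormalised posteriors:
  π_1·f_1 = 0.10 × 0.299424 = 0.0299424
  π_2·f_2 = 0.44 × 0.316128 = 0.139096
  π_3·f_3 = 0.46 × 0.16084 = 0.0739864
Normaliser: 0.0299424 + 0.139096 + 0.0739864 = 0.243025
So the posterior for Class 1 is 0.0299424 / 0.243025 ≈ 0.123.

0.123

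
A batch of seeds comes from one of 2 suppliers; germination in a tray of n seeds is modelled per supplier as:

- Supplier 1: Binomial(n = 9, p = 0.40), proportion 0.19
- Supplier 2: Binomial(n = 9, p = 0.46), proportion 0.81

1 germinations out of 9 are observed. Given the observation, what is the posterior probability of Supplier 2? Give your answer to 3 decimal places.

0.679

The responsibility of component k is π_k f_k(x) divided by Σ_j π_j f_j(x).
Component likelihoods at x = 1 germinations out of 9:
  f_1 = 0.0604662
  f_2 = 0.029933
Prior × likelihood for each component:
  π_1·f_1 = 0.19 × 0.0604662 = 0.0114886
  π_2·f_2 = 0.81 × 0.029933 = 0.0242457
Evidence: 0.0114886 + 0.0242457 = 0.0357343
P(Supplier 2 | x) = 0.0242457 / 0.0357343 ≈ 0.679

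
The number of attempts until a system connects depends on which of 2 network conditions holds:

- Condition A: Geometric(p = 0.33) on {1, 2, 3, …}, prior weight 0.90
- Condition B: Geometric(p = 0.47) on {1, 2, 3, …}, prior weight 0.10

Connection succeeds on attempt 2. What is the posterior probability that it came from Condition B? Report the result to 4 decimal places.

0.1113

Apply Bayes' rule: the posterior for each component is proportional to its prior times its likelihood at x.
Geometric probabilities:
  L_A = 0.2211
  L_B = 0.2491
Prior × likelihood for each component:
  π_A·L_A = 0.90 × 0.2211 = 0.19899
  π_B·L_B = 0.10 × 0.2491 = 0.02491
Evidence: 0.19899 + 0.02491 = 0.2239
Responsibility of Condition B: 0.02491 / 0.2239 ≈ 0.1113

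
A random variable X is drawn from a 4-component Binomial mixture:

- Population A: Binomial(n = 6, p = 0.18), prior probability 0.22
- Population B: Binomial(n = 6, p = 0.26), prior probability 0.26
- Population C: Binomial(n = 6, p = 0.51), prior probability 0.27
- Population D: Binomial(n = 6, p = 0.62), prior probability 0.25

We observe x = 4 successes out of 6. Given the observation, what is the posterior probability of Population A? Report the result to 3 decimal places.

0.015

P(component k | x) = w_k·f_k(x) / marginal(x), where marginal(x) = Σ_j w_j·f_j(x).
Evaluate each component's likelihood at the observed value:
  f_A = 0.0105879
  f_B = 0.037536
  f_C = 0.243649
  f_D = 0.320055
Unnormalised posteriors:
  w_A·f_A = 0.22 × 0.0105879 = 0.00232933
  w_B·f_B = 0.26 × 0.037536 = 0.00975936
  w_C·f_C = 0.27 × 0.243649 = 0.0657852
  w_D·f_D = 0.25 × 0.320055 = 0.0800139
Normaliser: 0.00232933 + 0.00975936 + 0.0657852 + 0.0800139 = 0.157888
Responsibility of Population A: 0.00232933 / 0.157888 ≈ 0.015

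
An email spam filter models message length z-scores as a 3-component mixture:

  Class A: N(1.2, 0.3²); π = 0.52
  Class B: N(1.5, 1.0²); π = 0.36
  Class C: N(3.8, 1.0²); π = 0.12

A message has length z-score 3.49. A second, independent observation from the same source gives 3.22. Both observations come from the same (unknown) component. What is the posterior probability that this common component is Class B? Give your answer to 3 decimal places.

0.105

Posterior ∝ prior × likelihood, so P(k | x) ∝ π_k f_k(x); normalise over all components.
Since both observations come from the same component, the likelihood for component k is f_k(x₁)·f_k(x₂).
  p_A = [2.9587e-13] × [1.90027e-10] = 5.62234e-23
  p_B = [0.0550789] × [0.090887] = 0.00500596
  p_C = [0.380226] × [0.33718] = 0.128205
Unnormalised posteriors:
  π_A·p_A = 0.52 × 5.62234e-23 = 2.92362e-23
  π_B·p_B = 0.36 × 0.00500596 = 0.00180214
  π_C·p_C = 0.12 × 0.128205 = 0.0153846
Evidence: 2.92362e-23 + 0.00180214 + 0.0153846 = 0.0171867
So the posterior for Class B is 0.00180214 / 0.0171867 ≈ 0.105.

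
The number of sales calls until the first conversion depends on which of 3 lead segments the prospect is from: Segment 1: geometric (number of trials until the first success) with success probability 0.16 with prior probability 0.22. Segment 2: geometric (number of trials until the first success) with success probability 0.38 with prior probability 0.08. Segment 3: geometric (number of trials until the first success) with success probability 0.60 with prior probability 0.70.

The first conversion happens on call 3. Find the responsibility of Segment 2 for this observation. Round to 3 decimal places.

0.113

The responsibility of component k is π_k f_k(x) divided by Σ_j π_j f_j(x).
Evaluate each component's likelihood at the observed value:
  p_1 = 0.16·(1−0.16)^2 = 0.16·0.7056 = 0.112896
  p_2 = 0.38·(1−0.38)^2 = 0.38·0.3844 = 0.146072
  p_3 = 0.60·(1−0.60)^2 = 0.60·0.16 = 0.096
Multiply by the mixture weights:
  π_1·p_1 = 0.22 × 0.112896 = 0.0248371
  π_2·p_2 = 0.08 × 0.146072 = 0.0116858
  π_3·p_3 = 0.70 × 0.096 = 0.0672
Sum: 0.0248371 + 0.0116858 + 0.0672 = 0.103723
P(Segment 2 | data) = 0.0116858 / 0.103723 ≈ 0.113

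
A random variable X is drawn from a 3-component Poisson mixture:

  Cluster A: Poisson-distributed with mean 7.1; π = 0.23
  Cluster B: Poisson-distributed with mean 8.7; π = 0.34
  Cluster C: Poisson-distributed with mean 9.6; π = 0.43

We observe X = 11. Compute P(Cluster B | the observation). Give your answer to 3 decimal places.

0.348

The responsibility of component k is π_k f_k(x) divided by Σ_j π_j f_j(x).
Component likelihoods at x = 11:
  p_A = e^(−7.1)·7.1^11/11! = 0.0477744
  p_B = e^(−8.7)·8.7^11/11! = 0.0901974
  p_C = e^(−9.6)·9.6^11/11! = 0.108293
Weight by the priors:
  π_A·p_A = 0.23 × 0.0477744 = 0.0109881
  π_B·p_B = 0.34 × 0.0901974 = 0.0306671
  π_C·p_C = 0.43 × 0.108293 = 0.046566
Marginal: 0.0109881 + 0.0306671 + 0.046566 = 0.0882213
P(Cluster B | x) ≈ 0.348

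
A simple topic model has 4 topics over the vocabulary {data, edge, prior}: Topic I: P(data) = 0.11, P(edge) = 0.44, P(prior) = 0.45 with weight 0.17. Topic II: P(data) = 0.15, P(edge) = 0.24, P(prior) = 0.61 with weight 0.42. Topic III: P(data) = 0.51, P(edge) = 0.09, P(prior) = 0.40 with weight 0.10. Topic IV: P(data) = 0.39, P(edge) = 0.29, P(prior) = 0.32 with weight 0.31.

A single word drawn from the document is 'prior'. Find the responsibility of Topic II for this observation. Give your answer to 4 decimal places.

By Bayes' theorem, P(k | x) = π_k f_k(x) / Σ_j π_j f_j(x).
Evaluate each component's likelihood at the observed value:
  L_I = 0.45
  L_II = 0.61
  L_III = 0.4
  L_IV = 0.32
Multiply by the mixture weights:
  π_I·L_I = 0.17 × 0.45 = 0.0765
  π_II·L_II = 0.42 × 0.61 = 0.2562
  π_III·L_III = 0.10 × 0.4 = 0.04
  π_IV·L_IV = 0.31 × 0.32 = 0.0992
Evidence: 0.0765 + 0.2562 + 0.04 + 0.0992 = 0.4719
P(Topic II | 'prior') = 0.2562 / 0.4719 ≈ 0.5429

0.5429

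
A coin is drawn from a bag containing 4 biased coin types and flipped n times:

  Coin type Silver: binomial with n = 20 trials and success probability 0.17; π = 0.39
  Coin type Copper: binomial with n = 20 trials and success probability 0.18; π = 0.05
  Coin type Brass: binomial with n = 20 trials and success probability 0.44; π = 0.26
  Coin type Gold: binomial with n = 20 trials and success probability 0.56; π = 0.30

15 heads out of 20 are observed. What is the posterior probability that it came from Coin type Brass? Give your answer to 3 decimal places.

0.072

Posterior ∝ prior × likelihood, so P(k | x) ∝ π_k f_k(x); normalise over all components.
Evaluate each component's likelihood at the observed value:
  f_Silver = 1.74811e-08
  f_Copper = 3.87794e-08
  f_Brass = 0.00382978
  f_Gold = 0.0427098
Prior × likelihood for each component:
  π_Silver·f_Silver = 0.39 × 1.74811e-08 = 6.81762e-09
  π_Copper·f_Copper = 0.05 × 3.87794e-08 = 1.93897e-09
  π_Brass·f_Brass = 0.26 × 0.00382978 = 0.000995743
  π_Gold·f_Gold = 0.30 × 0.0427098 = 0.0128129
Sum: 6.81762e-09 + 1.93897e-09 + 0.000995743 + 0.0128129 = 0.0138087
So the posterior for Coin type Brass is 0.000995743 / 0.0138087 ≈ 0.072.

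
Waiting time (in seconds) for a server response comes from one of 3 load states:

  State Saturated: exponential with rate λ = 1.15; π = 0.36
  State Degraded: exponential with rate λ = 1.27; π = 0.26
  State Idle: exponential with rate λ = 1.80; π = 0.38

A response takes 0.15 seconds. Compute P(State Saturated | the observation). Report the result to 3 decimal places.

Posterior ∝ prior × likelihood, so P(k | x) ∝ π_k f_k(x); normalise over all components.
Exponential densities:
  p_Saturated = 1.15·e^(−1.15·0.15) = 1.15·e^(−0.1725) = 0.967792
  p_Degraded = 1.27·e^(−1.27·0.15) = 1.27·e^(−0.1905) = 1.04971
  p_Idle = 1.80·e^(−1.80·0.15) = 1.80·e^(−0.2700) = 1.37408
Multiply by the mixture weights:
  π_Saturated·p_Saturated = 0.36 × 0.967792 = 0.348405
  π_Degraded·p_Degraded = 0.26 × 1.04971 = 0.272925
  π_Idle·p_Idle = 0.38 × 1.37408 = 0.522152
Evidence: 0.348405 + 0.272925 + 0.522152 = 1.14348
Responsibility of State Saturated: 0.348405 / 1.14348 ≈ 0.305

0.305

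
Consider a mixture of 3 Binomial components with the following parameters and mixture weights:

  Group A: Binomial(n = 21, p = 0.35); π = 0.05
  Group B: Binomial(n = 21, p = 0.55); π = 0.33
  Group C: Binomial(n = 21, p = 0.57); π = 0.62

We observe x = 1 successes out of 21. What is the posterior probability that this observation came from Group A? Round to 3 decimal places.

0.988

Apply Bayes' rule: the posterior for each component is proportional to its prior times its likelihood at x.
Binomial probabilities:
  f_A = C(21,1)·0.35^1·0.65^20 = 21·0.35·0.000181245 = 0.00133215
  f_B = C(21,1)·0.55^1·0.45^20 = 21·0.55·1.15945e-07 = 1.33916e-06
  f_C = C(21,1)·0.57^1·0.43^20 = 21·0.57·4.67056e-08 = 5.59066e-07
Multiply by the mixture weights:
  π_A·f_A = 0.05 × 0.00133215 = 6.66077e-05
  π_B·f_B = 0.33 × 1.33916e-06 = 4.41923e-07
  π_C·f_C = 0.62 × 5.59066e-07 = 3.46621e-07
Marginal: 6.66077e-05 + 4.41923e-07 + 3.46621e-07 = 6.73962e-05
Responsibility of Group A: 6.66077e-05 / 6.73962e-05 ≈ 0.988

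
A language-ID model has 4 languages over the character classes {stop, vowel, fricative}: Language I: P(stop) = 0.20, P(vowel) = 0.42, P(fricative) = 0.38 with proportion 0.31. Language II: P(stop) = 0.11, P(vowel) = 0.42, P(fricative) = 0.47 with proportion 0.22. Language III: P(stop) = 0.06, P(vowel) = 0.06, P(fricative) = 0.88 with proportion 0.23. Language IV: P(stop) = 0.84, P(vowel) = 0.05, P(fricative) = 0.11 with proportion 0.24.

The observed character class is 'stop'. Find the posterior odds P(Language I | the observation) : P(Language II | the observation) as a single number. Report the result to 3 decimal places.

2.562

Since P(k|x) ∝ π_k f_k(x), the posterior odds are π_i f_i(x) / (π_j f_j(x)).
Evaluate each component's likelihood at the observed value:
  L_I = P(stop | comp) = 0.20
  L_II = P(stop | comp) = 0.11
  L_III = P(stop | comp) = 0.06
  L_IV = P(stop | comp) = 0.84
Posterior odds = (π_I·L_I) / (π_II·L_II) = (0.31·0.2) / (0.22·0.11) = 0.062 / 0.0242 ≈ 2.562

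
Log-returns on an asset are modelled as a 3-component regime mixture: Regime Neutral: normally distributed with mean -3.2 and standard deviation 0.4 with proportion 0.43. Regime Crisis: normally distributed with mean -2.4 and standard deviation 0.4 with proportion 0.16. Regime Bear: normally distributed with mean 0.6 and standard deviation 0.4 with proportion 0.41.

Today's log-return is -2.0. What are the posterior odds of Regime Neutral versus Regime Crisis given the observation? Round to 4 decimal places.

0.0492

Since P(k|x) ∝ π_k f_k(x), the posterior odds are π_i f_i(x) / (π_j f_j(x)).
Evaluate each component's likelihood at the observed value:
  p_Neutral = (1/(0.4·√(2π)))·exp(−(-2.0−-3.2)²/(2·0.4²)) = 0.997356·exp(-4.50000) = 0.0110796
  p_Crisis = (1/(0.4·√(2π)))·exp(−(-2.0−-2.4)²/(2·0.4²)) = 0.997356·exp(-0.50000) = 0.604927
  p_Bear = (1/(0.4·√(2π)))·exp(−(-2.0−0.6)²/(2·0.4²)) = 0.997356·exp(-21.12500) = 6.67389e-10
Posterior odds = (π_Neutral·p_Neutral) / (π_Crisis·p_Crisis) = (0.43·0.0110796) / (0.16·0.604927) = 0.00476424 / 0.0967883 ≈ 0.0492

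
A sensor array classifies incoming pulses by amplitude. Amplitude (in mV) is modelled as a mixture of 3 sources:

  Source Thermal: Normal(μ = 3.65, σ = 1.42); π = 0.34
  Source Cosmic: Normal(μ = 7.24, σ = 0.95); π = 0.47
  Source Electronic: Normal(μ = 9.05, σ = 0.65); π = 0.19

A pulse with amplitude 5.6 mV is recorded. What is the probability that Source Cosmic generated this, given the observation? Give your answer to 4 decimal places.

Posterior ∝ prior × likelihood, so P(k | x) ∝ π_k f_k(x); normalise over all components.
Evaluate each component's likelihood at the observed value:
  p_Thermal = 0.109428
  p_Cosmic = 0.094635
  p_Electronic = 4.68395e-07
Unnormalised posteriors:
  π_Thermal·p_Thermal = 0.34 × 0.109428 = 0.0372055
  π_Cosmic·p_Cosmic = 0.47 × 0.094635 = 0.0444784
  π_Electronic·p_Electronic = 0.19 × 4.68395e-07 = 8.8995e-08
Denominator: 0.0372055 + 0.0444784 + 8.8995e-08 = 0.081684
P(Source Cosmic | the observation) ≈ 0.5445

0.5445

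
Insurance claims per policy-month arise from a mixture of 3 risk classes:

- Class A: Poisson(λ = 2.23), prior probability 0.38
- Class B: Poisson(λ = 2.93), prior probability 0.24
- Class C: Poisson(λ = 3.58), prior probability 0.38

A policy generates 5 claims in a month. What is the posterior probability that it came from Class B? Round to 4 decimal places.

0.2460

By Bayes' theorem, P(k | x) = π_k f_k(x) / Σ_j π_j f_j(x).
Poisson probabilities:
  L_A = e^(−2.23)·2.23^5/5! = 0.0494159
  L_B = e^(−2.93)·2.93^5/5! = 0.0960891
  L_C = e^(−3.58)·3.58^5/5! = 0.136603
Prior × likelihood for each component:
  π_A·L_A = 0.38 × 0.0494159 = 0.018778
  π_B·L_B = 0.24 × 0.0960891 = 0.0230614
  π_C·L_C = 0.38 × 0.136603 = 0.0519091
Denominator: 0.018778 + 0.0230614 + 0.0519091 = 0.0937485
Responsibility of Class B: 0.0230614 / 0.0937485 ≈ 0.2460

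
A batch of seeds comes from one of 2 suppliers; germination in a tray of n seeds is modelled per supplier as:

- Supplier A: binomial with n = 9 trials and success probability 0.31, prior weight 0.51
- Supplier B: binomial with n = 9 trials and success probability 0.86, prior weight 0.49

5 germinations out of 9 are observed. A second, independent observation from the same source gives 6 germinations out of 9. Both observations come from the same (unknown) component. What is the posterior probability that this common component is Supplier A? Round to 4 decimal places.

The responsibility of component k is π_k f_k(x) divided by Σ_j π_j f_j(x).
Since both observations come from the same component, the likelihood for component k is f_k(x₁)·f_k(x₂).
  p_A = [C(9,5)·0.31^5·0.69^4 = 126·0.00286292·0.226671 = 0.0817665] × [0.0244904] = 0.0020025
  p_B = [C(9,5)·0.86^5·0.14^4 = 126·0.470427·0.00038416 = 0.0227706] × [0.0932511] = 0.00212339
Unnormalised posteriors:
  π_A·p_A = 0.51 × 0.0020025 = 0.00102127
  π_B·p_B = 0.49 × 0.00212339 = 0.00104046
Normaliser: 0.00102127 + 0.00104046 = 0.00206173
Responsibility of Supplier A: 0.00102127 / 0.00206173 ≈ 0.4953

0.4953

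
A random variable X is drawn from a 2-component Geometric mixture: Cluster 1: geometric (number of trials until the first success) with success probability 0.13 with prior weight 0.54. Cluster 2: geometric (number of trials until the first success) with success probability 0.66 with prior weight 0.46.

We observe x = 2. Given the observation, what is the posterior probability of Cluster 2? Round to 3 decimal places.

0.628

P(component k | x) = w_k·f_k(x) / marginal(x), where marginal(x) = Σ_j w_j·f_j(x).
Component likelihoods at x = 2:
  p_1 = 0.1131
  p_2 = 0.2244
Multiply by the mixture weights:
  w_1·p_1 = 0.54 × 0.1131 = 0.061074
  w_2·p_2 = 0.46 × 0.2244 = 0.103224
Evidence: 0.061074 + 0.103224 = 0.164298
P(Cluster 2 | data) = 0.103224 / 0.164298 ≈ 0.628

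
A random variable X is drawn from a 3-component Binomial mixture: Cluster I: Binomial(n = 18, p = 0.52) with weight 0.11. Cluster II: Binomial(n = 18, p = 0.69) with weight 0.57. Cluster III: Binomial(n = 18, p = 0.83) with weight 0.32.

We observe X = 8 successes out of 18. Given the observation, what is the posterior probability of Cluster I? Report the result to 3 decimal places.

The responsibility of component k is π_k f_k(x) divided by Σ_j π_j f_j(x).
Component likelihoods at x = 8 successes out of 18:
  p_I = C(18,8)·0.52^8·0.48^10 = 43758·0.00534597·0.000649251 = 0.151879
  p_II = C(18,8)·0.69^8·0.31^10 = 43758·0.0513798·8.19628e-06 = 0.0184275
  p_III = C(18,8)·0.83^8·0.17^10 = 43758·0.225229·2.01599e-08 = 0.000198688
Weight by the priors:
  π_I·p_I = 0.11 × 0.151879 = 0.0167066
  π_II·p_II = 0.57 × 0.0184275 = 0.0105037
  π_III·p_III = 0.32 × 0.000198688 = 6.35801e-05
Normaliser: 0.0167066 + 0.0105037 + 6.35801e-05 = 0.0272739
P(Cluster I | data) = 0.0167066 / 0.0272739 ≈ 0.613

0.613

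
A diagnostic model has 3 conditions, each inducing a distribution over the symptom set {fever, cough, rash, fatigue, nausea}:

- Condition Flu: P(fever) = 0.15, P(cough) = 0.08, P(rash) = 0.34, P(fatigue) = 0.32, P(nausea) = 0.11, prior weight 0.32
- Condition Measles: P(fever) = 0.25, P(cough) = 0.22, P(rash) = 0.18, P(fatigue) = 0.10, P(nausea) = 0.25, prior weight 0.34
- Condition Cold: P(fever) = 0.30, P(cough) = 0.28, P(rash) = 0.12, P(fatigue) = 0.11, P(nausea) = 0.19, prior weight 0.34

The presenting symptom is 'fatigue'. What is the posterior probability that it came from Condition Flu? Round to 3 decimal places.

0.589

By Bayes' theorem, P(k | x) = π_k f_k(x) / Σ_j π_j f_j(x).
Evaluate each component's likelihood at the observed value:
  p_Flu = 0.32
  p_Measles = 0.1
  p_Cold = 0.11
Prior × likelihood for each component:
  π_Flu·p_Flu = 0.32 × 0.32 = 0.1024
  π_Measles·p_Measles = 0.34 × 0.1 = 0.034
  π_Cold·p_Cold = 0.34 × 0.11 = 0.0374
Sum: 0.1024 + 0.034 + 0.0374 = 0.1738
P(Condition Flu | the observation) = 0.1024 / 0.1738 ≈ 0.589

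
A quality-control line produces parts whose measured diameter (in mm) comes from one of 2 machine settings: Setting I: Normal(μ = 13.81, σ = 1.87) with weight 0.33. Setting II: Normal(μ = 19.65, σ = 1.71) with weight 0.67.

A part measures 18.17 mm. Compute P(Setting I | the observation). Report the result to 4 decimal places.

0.0414

Posterior ∝ prior × likelihood, so P(k | x) ∝ π_k f_k(x); normalise over all components.
Normal densities:
  f_I = (1/(1.87·√(2π)))·exp(−(18.17−13.81)²/(2·1.87²)) = 0.213338·exp(-2.71806) = 0.0140808
  f_II = (1/(1.71·√(2π)))·exp(−(18.17−19.65)²/(2·1.71²)) = 0.233300·exp(-0.37454) = 0.160418
Unnormalised posteriors:
  π_I·f_I = 0.33 × 0.0140808 = 0.00464667
  π_II·f_II = 0.67 × 0.160418 = 0.10748
Marginal: 0.00464667 + 0.10748 = 0.112127
P(Setting I | the observation) ≈ 0.0414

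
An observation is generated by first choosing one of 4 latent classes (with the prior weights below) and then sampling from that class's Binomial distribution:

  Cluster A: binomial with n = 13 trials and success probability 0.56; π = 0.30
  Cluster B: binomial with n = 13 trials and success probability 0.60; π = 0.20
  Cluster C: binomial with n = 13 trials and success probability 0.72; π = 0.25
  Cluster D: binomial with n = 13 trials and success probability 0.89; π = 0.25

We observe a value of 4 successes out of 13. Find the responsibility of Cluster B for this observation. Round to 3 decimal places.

Apply Bayes' rule: the posterior for each component is proportional to its prior times its likelihood at x.
Component likelihoods at x = 4 successes out of 13:
  p_A = 0.0434643
  p_B = 0.0242913
  p_C = 0.00203263
  p_D = 1.05779e-06
Prior × likelihood for each component:
  P(Z=A)·p_A = 0.30 × 0.0434643 = 0.0130393
  P(Z=B)·p_B = 0.20 × 0.0242913 = 0.00485826
  P(Z=C)·p_C = 0.25 × 0.00203263 = 0.000508157
  P(Z=D)·p_D = 0.25 × 1.05779e-06 = 2.64448e-07
Denominator: 0.0130393 + 0.00485826 + 0.000508157 + 2.64448e-07 = 0.018406
Responsibility of Cluster B: 0.00485826 / 0.018406 ≈ 0.264

0.264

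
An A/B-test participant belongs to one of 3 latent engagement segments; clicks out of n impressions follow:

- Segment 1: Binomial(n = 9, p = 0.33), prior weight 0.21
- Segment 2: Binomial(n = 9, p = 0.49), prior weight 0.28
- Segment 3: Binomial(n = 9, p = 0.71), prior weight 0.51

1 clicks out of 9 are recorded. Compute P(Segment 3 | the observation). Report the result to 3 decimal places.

0.005

Posterior ∝ prior × likelihood, so P(k | x) ∝ w_k f_k(x); normalise over all components.
Binomial probabilities:
  p_1 = C(9,1)·0.33^1·0.67^8 = 9·0.33·0.0406068 = 0.120602
  p_2 = C(9,1)·0.49^1·0.51^8 = 9·0.49·0.00457679 = 0.0201837
  p_3 = C(9,1)·0.71^1·0.29^8 = 9·0.71·5.00246e-05 = 0.000319657
Multiply by the mixture weights:
  w_1·p_1 = 0.21 × 0.120602 = 0.0253264
  w_2·p_2 = 0.28 × 0.0201837 = 0.00565143
  w_3·p_3 = 0.51 × 0.000319657 = 0.000163025
Normaliser: 0.0253264 + 0.00565143 + 0.000163025 = 0.0311409
P(Segment 3 | data) = 0.000163025 / 0.0311409 ≈ 0.005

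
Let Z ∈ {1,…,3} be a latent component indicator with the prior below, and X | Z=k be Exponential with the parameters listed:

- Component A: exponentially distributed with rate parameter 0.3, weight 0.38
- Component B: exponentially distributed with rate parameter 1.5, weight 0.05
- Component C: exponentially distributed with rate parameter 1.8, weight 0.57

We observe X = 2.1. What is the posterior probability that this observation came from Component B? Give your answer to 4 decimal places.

0.0368

By Bayes' theorem, P(k | x) = P(Z=k) f_k(x) / Σ_j P(Z=j) f_j(x).
Exponential densities:
  L_A = 0.3·e^(−0.3·2.1) = 0.3·e^(−0.6300) = 0.159778
  L_B = 1.5·e^(−1.5·2.1) = 1.5·e^(−3.1500) = 0.0642782
  L_C = 1.8·e^(−1.8·2.1) = 1.8·e^(−3.7800) = 0.0410808
Weight by the priors:
  P(Z=A)·L_A = 0.38 × 0.159778 = 0.0607155
  P(Z=B)·L_B = 0.05 × 0.0642782 = 0.00321391
  P(Z=C)·L_C = 0.57 × 0.0410808 = 0.0234161
Normaliser: 0.0607155 + 0.00321391 + 0.0234161 = 0.0873455
Responsibility of Component B: 0.00321391 / 0.0873455 ≈ 0.0368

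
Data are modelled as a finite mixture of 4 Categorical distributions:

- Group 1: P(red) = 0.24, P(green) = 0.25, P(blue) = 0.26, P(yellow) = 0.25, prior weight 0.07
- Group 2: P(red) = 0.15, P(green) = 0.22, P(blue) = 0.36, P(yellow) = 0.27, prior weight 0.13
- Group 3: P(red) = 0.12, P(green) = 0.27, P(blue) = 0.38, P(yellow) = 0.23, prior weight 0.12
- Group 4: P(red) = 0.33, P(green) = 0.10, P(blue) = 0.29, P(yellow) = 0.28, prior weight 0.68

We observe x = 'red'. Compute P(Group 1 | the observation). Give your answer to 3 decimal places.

0.061

Apply Bayes' rule: the posterior for each component is proportional to its prior times its likelihood at x.
Categorical probabilities:
  p_1 = 0.24
  p_2 = 0.15
  p_3 = 0.12
  p_4 = 0.33
Weight by the priors:
  π_1·p_1 = 0.07 × 0.24 = 0.0168
  π_2·p_2 = 0.13 × 0.15 = 0.0195
  π_3·p_3 = 0.12 × 0.12 = 0.0144
  π_4·p_4 = 0.68 × 0.33 = 0.2244
Sum: 0.0168 + 0.0195 + 0.0144 + 0.2244 = 0.2751
Responsibility of Group 1: 0.0168 / 0.2751 ≈ 0.061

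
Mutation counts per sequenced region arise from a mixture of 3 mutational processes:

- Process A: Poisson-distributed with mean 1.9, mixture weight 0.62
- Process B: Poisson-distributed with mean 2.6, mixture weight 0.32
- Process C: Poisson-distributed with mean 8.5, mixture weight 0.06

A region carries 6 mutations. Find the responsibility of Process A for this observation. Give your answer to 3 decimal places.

0.267

By Bayes' theorem, P(k | x) = P(Z=k) f_k(x) / Σ_j P(Z=j) f_j(x).
Evaluate each component's likelihood at the observed value:
  L_A = e^(−1.9)·1.9^6/6! = 0.00977304
  L_B = e^(−2.6)·2.6^6/6! = 0.0318671
  L_C = e^(−8.5)·8.5^6/6! = 0.106581
Unnormalised posteriors:
  P(Z=A)·L_A = 0.62 × 0.00977304 = 0.00605928
  P(Z=B)·L_B = 0.32 × 0.0318671 = 0.0101975
  P(Z=C)·L_C = 0.06 × 0.106581 = 0.00639483
Marginal: 0.00605928 + 0.0101975 + 0.00639483 = 0.0226516
Responsibility of Process A: 0.00605928 / 0.0226516 ≈ 0.267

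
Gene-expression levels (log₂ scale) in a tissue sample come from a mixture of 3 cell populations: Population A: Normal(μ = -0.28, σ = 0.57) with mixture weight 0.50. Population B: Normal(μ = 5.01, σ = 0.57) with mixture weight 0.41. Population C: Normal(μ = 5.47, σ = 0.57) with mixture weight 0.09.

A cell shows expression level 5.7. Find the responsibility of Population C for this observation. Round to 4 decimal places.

Apply Bayes' rule: the posterior for each component is proportional to its prior times its likelihood at x.
Evaluate each component's likelihood at the observed value:
  f_A = (1/(0.57·√(2π)))·exp(−(5.7−-0.28)²/(2·0.57²)) = 0.699899·exp(-55.03293) = 8.80108e-25
  f_B = (1/(0.57·√(2π)))·exp(−(5.7−5.01)²/(2·0.57²)) = 0.699899·exp(-0.73269) = 0.336382
  f_C = (1/(0.57·√(2π)))·exp(−(5.7−5.47)²/(2·0.57²)) = 0.699899·exp(-0.08141) = 0.645178
Prior × likelihood for each component:
  w_A·f_A = 0.50 × 8.80108e-25 = 4.40054e-25
  w_B·f_B = 0.41 × 0.336382 = 0.137917
  w_C·f_C = 0.09 × 0.645178 = 0.058066
Evidence: 4.40054e-25 + 0.137917 + 0.058066 = 0.195983
So the posterior for Population C is 0.058066 / 0.195983 ≈ 0.2963.

0.2963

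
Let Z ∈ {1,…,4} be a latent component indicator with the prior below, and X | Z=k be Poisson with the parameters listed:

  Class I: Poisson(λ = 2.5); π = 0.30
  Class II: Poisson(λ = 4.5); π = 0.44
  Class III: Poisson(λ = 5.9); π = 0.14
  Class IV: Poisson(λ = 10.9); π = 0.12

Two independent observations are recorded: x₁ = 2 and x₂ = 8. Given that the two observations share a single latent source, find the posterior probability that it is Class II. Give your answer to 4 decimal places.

0.7143

The responsibility of component k is π_k f_k(x) divided by Σ_j π_j f_j(x).
Since both observations come from the same component, the likelihood for component k is f_k(x₁)·f_k(x₂).
  f_I = [0.256516] × [0.00310644] = 0.000796851
  f_II = [0.112479] × [0.0463292] = 0.00521104
  f_III = [0.04768] × [0.0997604] = 0.00475658
  f_IV = [0.00109651] × [0.0912182] = 0.000100022
Multiply by the mixture weights:
  π_I·f_I = 0.30 × 0.000796851 = 0.000239055
  π_II·f_II = 0.44 × 0.00521104 = 0.00229286
  π_III·f_III = 0.14 × 0.00475658 = 0.000665921
  π_IV·f_IV = 0.12 × 0.000100022 = 1.20026e-05
Sum: 0.000239055 + 0.00229286 + 0.000665921 + 1.20026e-05 = 0.00320984
P(Class II | x) ≈ 0.7143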